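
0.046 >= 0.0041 True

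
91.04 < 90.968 False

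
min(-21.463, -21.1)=-21.463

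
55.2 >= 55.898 False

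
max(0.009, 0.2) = 0.2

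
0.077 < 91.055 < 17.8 False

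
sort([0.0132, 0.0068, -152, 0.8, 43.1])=[-152, 0.0068, 0.0132, 0.8, 43.1]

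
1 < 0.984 False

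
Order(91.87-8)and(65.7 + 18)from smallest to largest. (65.7 + 18), (91.87-8)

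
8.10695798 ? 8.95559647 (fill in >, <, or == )<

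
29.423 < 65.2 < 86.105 True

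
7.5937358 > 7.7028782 False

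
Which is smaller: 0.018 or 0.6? 0.018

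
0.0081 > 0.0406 False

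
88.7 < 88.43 False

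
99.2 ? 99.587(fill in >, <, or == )<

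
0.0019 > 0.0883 False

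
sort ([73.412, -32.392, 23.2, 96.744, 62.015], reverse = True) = [96.744, 73.412, 62.015, 23.2, -32.392]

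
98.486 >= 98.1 True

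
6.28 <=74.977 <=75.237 True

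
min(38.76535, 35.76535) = 35.76535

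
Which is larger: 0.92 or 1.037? 1.037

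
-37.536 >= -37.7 True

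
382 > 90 True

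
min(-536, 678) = -536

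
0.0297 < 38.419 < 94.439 True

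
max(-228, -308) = -228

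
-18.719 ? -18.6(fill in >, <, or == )<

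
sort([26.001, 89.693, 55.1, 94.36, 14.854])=[14.854, 26.001, 55.1, 89.693, 94.36]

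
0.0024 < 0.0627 True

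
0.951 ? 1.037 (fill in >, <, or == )<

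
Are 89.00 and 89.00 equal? Yes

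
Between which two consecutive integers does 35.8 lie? 35 and 36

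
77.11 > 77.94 False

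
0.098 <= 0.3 True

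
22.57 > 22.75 False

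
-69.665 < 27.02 True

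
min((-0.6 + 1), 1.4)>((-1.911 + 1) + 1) True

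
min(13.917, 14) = 13.917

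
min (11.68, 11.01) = 11.01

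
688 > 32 True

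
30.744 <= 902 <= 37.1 False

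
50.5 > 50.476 True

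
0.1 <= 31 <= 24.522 False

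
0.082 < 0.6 True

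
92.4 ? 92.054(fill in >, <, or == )>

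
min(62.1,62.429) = 62.1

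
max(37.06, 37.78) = 37.78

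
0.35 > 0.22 True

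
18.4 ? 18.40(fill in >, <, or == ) ==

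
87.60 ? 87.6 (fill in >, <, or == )==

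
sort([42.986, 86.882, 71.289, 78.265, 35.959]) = [35.959, 42.986, 71.289, 78.265, 86.882]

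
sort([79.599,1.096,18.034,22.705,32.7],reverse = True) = [79.599,32.7,22.705,18.034,1.096]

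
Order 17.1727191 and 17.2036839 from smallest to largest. 17.1727191, 17.2036839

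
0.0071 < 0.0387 True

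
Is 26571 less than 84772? Yes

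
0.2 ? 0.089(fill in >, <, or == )>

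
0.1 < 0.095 False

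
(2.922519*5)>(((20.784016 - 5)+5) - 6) False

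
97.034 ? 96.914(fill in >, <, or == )>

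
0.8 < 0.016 False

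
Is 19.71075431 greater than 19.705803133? Yes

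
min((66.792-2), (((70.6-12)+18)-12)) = 64.6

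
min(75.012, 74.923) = 74.923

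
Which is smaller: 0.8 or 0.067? 0.067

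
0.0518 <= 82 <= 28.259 False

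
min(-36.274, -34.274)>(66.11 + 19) False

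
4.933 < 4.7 False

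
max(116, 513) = 513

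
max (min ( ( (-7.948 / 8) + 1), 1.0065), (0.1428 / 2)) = 0.0714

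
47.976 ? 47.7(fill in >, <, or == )>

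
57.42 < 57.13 False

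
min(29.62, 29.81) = 29.62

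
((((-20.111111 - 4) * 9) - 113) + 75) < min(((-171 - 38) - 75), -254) False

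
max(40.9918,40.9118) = 40.9918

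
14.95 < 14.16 False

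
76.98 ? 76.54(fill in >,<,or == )>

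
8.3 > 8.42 False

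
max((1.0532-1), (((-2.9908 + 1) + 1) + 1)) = 0.0532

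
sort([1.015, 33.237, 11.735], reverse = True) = [33.237, 11.735, 1.015]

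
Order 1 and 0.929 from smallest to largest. 0.929, 1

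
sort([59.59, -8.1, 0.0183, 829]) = [-8.1, 0.0183, 59.59, 829]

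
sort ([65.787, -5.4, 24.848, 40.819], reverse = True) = [65.787, 40.819, 24.848, -5.4]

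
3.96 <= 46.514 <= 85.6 True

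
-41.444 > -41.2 False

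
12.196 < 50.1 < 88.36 True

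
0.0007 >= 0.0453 False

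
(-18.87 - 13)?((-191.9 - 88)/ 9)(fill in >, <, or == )<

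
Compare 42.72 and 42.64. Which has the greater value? 42.72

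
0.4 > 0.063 True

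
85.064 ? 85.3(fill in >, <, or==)<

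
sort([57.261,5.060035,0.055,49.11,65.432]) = [0.055,5.060035,49.11,57.261,65.432]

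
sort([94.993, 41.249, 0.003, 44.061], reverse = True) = [94.993, 44.061, 41.249, 0.003]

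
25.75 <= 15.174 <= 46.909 False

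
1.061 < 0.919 False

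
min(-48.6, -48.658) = -48.658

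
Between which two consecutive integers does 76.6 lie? 76 and 77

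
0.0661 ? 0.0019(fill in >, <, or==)>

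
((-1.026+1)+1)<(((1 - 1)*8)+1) True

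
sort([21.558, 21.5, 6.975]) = [6.975, 21.5, 21.558]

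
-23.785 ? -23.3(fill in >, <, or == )<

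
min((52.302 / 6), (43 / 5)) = 8.6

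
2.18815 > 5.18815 False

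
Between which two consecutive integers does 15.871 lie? 15 and 16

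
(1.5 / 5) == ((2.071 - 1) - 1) False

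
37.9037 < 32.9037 False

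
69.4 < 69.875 True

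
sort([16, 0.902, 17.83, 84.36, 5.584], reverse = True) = [84.36, 17.83, 16, 5.584, 0.902]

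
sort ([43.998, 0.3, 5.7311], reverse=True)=[43.998, 5.7311, 0.3]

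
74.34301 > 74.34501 False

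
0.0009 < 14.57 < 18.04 True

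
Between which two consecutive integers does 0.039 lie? 0 and 1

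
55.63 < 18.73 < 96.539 False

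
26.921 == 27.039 False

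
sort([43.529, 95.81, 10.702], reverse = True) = [95.81, 43.529, 10.702]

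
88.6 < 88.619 True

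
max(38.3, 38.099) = 38.3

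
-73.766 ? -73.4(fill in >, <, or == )<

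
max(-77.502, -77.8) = -77.502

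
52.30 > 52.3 False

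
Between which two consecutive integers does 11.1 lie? 11 and 12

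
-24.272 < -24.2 True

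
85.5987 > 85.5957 True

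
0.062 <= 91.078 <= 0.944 False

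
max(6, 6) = 6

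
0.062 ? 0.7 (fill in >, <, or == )<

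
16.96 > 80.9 False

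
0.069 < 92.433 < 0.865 False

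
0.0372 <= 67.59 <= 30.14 False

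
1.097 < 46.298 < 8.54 False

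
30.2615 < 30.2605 False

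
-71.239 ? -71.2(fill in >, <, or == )<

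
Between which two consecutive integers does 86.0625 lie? 86 and 87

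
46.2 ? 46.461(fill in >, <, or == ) <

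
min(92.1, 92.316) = 92.1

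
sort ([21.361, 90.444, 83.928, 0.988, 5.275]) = [0.988, 5.275, 21.361, 83.928, 90.444]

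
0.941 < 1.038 True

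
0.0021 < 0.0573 True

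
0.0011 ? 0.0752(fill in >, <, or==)<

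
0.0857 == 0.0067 False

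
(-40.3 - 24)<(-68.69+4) False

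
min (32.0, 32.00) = 32.0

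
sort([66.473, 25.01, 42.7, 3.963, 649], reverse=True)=[649, 66.473, 42.7, 25.01, 3.963]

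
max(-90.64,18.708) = 18.708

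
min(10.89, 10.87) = 10.87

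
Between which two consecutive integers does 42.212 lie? 42 and 43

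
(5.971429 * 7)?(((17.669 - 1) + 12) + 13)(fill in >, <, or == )>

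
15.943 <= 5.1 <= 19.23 False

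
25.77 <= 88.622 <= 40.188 False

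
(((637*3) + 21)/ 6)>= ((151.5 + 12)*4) False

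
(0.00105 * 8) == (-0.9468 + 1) False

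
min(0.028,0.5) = 0.028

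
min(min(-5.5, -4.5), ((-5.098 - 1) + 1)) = -5.5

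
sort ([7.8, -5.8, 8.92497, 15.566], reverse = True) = [15.566, 8.92497, 7.8, -5.8]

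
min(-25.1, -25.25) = -25.25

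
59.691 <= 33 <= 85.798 False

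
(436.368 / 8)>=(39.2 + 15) True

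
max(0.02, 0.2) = 0.2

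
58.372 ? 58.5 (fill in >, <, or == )<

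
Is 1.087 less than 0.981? No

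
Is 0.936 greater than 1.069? No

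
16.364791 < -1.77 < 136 False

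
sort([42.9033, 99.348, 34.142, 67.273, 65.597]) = [34.142, 42.9033, 65.597, 67.273, 99.348]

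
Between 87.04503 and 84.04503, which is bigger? 87.04503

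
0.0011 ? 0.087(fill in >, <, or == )<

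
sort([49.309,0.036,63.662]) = [0.036,49.309,63.662]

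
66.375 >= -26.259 True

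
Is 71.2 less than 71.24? Yes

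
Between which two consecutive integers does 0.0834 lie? 0 and 1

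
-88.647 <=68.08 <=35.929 False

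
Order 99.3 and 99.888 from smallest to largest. 99.3, 99.888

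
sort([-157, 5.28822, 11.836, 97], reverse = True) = [97, 11.836, 5.28822, -157]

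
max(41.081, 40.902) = 41.081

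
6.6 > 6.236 True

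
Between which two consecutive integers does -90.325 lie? -91 and -90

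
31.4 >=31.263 True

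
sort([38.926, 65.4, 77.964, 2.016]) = [2.016, 38.926, 65.4, 77.964]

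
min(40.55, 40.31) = 40.31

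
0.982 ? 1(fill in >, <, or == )<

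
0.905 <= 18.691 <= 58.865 True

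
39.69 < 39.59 False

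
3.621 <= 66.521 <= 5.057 False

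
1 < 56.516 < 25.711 False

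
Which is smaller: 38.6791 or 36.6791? 36.6791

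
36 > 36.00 False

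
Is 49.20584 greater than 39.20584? Yes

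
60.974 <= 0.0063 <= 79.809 False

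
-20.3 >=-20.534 True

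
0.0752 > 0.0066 True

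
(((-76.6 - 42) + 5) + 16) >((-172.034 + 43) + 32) False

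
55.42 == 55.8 False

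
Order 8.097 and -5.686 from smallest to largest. -5.686, 8.097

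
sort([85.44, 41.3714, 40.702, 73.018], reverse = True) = [85.44, 73.018, 41.3714, 40.702]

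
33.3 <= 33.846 True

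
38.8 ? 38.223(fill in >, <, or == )>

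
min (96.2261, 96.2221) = 96.2221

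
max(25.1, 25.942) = 25.942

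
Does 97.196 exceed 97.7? No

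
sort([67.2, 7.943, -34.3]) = [-34.3, 7.943, 67.2]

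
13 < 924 True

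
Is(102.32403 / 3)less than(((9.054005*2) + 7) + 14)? Yes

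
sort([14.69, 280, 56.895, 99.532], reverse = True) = [280, 99.532, 56.895, 14.69]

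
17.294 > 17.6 False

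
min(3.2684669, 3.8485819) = 3.2684669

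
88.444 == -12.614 False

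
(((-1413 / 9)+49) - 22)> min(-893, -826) True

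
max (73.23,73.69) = 73.69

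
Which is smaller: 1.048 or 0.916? 0.916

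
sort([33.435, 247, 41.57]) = [33.435, 41.57, 247]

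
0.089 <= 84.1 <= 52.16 False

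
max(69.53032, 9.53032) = 69.53032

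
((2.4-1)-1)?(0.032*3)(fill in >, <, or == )>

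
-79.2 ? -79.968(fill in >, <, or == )>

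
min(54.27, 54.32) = 54.27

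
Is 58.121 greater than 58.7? No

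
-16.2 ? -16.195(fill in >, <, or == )<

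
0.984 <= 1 True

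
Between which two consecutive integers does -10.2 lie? -11 and -10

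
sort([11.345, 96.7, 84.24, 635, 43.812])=[11.345, 43.812, 84.24, 96.7, 635]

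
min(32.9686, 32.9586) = 32.9586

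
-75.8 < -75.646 True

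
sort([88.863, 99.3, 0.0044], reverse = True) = [99.3, 88.863, 0.0044]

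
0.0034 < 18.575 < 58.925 True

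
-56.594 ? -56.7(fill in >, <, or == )>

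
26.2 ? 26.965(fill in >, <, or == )<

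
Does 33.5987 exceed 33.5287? Yes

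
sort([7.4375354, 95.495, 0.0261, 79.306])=[0.0261, 7.4375354, 79.306, 95.495]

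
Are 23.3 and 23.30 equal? Yes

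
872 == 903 False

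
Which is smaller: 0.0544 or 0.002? 0.002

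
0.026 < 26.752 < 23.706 False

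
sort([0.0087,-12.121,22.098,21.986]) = [-12.121,0.0087,21.986,22.098]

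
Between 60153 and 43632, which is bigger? 60153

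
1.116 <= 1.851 True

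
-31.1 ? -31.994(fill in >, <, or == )>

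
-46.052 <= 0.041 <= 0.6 True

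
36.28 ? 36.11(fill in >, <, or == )>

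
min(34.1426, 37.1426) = 34.1426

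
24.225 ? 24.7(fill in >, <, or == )<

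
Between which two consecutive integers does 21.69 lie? 21 and 22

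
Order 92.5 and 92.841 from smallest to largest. 92.5, 92.841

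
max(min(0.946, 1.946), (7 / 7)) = 1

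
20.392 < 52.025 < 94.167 True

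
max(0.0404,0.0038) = 0.0404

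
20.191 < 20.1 False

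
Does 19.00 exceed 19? No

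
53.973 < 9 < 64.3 False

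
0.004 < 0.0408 True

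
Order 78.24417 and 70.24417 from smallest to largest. 70.24417, 78.24417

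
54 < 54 False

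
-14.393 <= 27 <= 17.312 False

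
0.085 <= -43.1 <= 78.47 False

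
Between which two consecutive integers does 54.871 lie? 54 and 55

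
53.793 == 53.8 False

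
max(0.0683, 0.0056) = 0.0683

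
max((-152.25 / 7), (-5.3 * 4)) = -21.2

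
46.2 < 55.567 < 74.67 True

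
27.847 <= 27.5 False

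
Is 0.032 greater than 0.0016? Yes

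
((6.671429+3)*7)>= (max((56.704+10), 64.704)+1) False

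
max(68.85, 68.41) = 68.85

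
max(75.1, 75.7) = 75.7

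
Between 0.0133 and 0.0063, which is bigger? 0.0133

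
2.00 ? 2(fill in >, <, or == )==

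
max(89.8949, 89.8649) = 89.8949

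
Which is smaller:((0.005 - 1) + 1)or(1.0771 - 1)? ((0.005 - 1) + 1)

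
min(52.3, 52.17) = 52.17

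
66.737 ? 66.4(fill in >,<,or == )>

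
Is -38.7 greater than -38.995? Yes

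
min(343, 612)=343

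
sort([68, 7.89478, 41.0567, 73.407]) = [7.89478, 41.0567, 68, 73.407]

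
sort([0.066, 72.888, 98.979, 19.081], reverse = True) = [98.979, 72.888, 19.081, 0.066]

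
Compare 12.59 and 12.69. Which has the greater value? 12.69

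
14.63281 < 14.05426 False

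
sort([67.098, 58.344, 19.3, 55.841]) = [19.3, 55.841, 58.344, 67.098]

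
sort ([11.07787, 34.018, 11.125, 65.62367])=[11.07787, 11.125, 34.018, 65.62367]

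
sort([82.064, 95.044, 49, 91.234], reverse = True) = [95.044, 91.234, 82.064, 49]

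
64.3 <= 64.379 True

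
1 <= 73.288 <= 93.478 True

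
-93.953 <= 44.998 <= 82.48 True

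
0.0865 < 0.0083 False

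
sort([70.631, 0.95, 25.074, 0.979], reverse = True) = [70.631, 25.074, 0.979, 0.95]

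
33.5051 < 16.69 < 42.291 False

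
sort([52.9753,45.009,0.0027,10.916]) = [0.0027,10.916,45.009,52.9753]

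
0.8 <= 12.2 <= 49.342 True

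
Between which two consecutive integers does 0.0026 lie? 0 and 1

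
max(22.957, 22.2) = 22.957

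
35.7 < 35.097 False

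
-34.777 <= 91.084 True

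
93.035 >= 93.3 False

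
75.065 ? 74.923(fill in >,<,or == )>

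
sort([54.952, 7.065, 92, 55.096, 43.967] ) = [7.065, 43.967, 54.952, 55.096, 92]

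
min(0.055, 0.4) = 0.055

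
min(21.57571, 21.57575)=21.57571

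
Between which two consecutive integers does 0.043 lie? 0 and 1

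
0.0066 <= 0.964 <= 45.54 True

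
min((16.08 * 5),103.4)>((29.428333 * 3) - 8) True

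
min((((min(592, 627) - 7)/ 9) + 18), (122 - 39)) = 83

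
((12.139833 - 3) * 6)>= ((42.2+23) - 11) True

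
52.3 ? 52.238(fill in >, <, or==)>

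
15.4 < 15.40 False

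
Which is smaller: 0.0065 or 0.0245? 0.0065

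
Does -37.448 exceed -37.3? No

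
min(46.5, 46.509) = 46.5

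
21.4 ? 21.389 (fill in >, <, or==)>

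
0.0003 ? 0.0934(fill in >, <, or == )<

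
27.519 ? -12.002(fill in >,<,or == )>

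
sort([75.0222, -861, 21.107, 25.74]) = [-861, 21.107, 25.74, 75.0222]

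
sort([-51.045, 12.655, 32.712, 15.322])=[-51.045, 12.655, 15.322, 32.712]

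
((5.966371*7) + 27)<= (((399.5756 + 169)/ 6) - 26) False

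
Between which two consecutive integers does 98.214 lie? 98 and 99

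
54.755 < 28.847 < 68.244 False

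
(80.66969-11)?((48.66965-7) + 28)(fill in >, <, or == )>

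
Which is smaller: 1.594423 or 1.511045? 1.511045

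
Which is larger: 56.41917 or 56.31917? 56.41917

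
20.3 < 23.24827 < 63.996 True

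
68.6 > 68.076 True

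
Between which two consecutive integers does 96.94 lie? 96 and 97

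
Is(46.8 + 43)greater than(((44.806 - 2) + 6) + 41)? No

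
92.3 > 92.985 False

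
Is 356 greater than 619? No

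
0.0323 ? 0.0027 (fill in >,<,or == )>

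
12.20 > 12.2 False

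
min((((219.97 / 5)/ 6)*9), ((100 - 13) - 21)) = 65.991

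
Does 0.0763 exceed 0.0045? Yes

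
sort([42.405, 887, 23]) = [23, 42.405, 887]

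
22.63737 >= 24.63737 False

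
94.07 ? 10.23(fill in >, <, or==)>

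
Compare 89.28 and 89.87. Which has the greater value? 89.87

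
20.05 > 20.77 False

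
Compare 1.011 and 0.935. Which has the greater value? 1.011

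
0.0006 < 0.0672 True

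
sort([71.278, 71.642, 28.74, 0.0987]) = [0.0987, 28.74, 71.278, 71.642]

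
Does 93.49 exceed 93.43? Yes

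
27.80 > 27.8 False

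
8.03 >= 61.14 False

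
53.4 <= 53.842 True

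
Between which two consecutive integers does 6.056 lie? 6 and 7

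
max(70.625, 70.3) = 70.625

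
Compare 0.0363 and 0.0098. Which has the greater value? 0.0363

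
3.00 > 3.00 False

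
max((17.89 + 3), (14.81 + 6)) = 20.89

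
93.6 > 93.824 False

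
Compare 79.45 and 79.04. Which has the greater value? 79.45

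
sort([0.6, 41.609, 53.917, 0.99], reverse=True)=[53.917, 41.609, 0.99, 0.6]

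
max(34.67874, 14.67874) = 34.67874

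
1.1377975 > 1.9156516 False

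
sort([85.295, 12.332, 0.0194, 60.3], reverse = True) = [85.295, 60.3, 12.332, 0.0194]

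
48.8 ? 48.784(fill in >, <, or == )>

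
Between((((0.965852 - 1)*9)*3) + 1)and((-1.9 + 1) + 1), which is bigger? ((-1.9 + 1) + 1)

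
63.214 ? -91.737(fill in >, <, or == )>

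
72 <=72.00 True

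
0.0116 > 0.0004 True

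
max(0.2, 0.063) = 0.2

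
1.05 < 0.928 False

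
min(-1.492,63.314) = -1.492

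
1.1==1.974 False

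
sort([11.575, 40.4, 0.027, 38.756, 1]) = [0.027, 1, 11.575, 38.756, 40.4]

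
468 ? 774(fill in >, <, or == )<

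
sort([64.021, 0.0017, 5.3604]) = [0.0017, 5.3604, 64.021]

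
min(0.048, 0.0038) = 0.0038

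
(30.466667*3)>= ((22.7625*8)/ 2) True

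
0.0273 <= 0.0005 False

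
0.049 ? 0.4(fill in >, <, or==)<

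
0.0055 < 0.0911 True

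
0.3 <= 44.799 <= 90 True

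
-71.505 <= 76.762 True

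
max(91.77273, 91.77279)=91.77279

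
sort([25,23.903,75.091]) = [23.903,25,75.091]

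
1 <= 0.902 False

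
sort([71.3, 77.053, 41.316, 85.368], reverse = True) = [85.368, 77.053, 71.3, 41.316]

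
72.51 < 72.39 False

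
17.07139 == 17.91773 False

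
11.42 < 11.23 False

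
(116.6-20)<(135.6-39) False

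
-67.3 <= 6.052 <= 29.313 True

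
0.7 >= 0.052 True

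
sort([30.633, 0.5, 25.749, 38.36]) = [0.5, 25.749, 30.633, 38.36]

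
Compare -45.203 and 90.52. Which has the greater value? 90.52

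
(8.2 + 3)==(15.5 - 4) False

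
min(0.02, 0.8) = 0.02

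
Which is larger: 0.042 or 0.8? 0.8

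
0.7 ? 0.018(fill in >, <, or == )>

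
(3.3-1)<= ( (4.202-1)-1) False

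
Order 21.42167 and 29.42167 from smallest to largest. 21.42167, 29.42167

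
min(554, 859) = 554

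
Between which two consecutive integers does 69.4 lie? 69 and 70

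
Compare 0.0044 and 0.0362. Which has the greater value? 0.0362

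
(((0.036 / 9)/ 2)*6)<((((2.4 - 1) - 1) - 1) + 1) True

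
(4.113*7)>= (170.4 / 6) True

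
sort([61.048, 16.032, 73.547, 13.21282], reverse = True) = [73.547, 61.048, 16.032, 13.21282]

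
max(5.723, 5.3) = 5.723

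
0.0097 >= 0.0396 False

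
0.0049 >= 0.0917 False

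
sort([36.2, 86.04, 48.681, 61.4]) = [36.2, 48.681, 61.4, 86.04]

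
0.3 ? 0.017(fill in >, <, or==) >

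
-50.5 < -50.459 True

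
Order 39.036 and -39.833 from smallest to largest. -39.833, 39.036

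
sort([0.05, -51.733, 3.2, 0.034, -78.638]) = [-78.638, -51.733, 0.034, 0.05, 3.2]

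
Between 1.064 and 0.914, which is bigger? 1.064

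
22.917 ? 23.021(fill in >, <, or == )<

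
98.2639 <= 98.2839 True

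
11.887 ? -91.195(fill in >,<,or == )>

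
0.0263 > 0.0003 True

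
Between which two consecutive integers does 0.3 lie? 0 and 1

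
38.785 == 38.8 False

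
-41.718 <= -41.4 True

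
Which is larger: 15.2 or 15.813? 15.813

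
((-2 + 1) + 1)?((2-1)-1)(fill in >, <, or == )==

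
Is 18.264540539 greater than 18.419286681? No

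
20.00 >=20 True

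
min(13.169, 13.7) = 13.169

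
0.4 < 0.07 False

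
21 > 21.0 False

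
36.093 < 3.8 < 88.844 False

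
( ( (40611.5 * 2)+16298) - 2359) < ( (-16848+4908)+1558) False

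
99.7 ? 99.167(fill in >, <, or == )>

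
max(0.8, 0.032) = 0.8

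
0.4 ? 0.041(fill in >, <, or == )>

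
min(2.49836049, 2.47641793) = 2.47641793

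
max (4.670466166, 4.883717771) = 4.883717771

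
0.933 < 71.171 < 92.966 True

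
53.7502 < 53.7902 True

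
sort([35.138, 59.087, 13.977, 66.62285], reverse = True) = [66.62285, 59.087, 35.138, 13.977]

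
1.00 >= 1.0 True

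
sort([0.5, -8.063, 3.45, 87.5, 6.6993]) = [-8.063, 0.5, 3.45, 6.6993, 87.5]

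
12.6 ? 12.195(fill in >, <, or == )>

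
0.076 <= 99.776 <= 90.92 False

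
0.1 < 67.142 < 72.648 True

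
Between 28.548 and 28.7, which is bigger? 28.7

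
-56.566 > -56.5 False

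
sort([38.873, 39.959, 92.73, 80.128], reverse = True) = [92.73, 80.128, 39.959, 38.873]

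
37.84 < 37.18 False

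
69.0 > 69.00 False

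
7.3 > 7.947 False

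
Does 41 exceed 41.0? No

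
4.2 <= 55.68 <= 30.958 False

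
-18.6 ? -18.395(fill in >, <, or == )<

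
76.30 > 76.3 False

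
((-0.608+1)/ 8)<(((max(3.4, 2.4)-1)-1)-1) True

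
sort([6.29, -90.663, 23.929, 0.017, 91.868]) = [-90.663, 0.017, 6.29, 23.929, 91.868]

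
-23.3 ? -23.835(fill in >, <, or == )>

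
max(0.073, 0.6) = 0.6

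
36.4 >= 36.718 False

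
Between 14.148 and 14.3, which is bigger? 14.3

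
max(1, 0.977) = 1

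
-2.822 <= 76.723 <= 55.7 False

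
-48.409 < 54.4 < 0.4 False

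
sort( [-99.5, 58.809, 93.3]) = [-99.5, 58.809, 93.3]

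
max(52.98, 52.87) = 52.98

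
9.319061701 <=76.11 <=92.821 True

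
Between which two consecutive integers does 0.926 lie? 0 and 1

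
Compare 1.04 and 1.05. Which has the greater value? 1.05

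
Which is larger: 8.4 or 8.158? 8.4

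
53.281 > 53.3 False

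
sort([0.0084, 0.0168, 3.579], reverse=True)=[3.579, 0.0168, 0.0084]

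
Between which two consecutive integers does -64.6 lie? -65 and -64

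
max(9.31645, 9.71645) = 9.71645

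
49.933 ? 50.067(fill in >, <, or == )<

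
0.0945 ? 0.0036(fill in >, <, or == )>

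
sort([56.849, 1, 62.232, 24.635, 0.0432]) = [0.0432, 1, 24.635, 56.849, 62.232]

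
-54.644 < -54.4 True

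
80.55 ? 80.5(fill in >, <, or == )>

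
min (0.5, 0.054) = 0.054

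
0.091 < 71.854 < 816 True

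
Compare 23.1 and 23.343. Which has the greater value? 23.343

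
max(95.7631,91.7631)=95.7631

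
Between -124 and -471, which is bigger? -124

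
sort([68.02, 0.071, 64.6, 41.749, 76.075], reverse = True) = [76.075, 68.02, 64.6, 41.749, 0.071]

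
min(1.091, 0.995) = 0.995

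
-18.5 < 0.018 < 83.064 True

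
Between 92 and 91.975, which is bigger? 92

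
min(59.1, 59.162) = 59.1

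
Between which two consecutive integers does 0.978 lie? 0 and 1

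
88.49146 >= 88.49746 False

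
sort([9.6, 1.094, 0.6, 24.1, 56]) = [0.6, 1.094, 9.6, 24.1, 56]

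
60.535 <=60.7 True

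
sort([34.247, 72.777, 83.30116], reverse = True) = [83.30116, 72.777, 34.247]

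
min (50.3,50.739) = 50.3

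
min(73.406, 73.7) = 73.406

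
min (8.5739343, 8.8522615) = 8.5739343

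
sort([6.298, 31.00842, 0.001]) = [0.001, 6.298, 31.00842]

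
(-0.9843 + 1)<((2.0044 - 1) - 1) False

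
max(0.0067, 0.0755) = 0.0755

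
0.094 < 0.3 True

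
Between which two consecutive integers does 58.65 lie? 58 and 59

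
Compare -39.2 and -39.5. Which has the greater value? -39.2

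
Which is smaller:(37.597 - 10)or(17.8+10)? (37.597 - 10)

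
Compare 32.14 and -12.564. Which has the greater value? 32.14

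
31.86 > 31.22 True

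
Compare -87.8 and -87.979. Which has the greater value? -87.8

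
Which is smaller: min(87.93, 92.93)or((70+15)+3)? min(87.93, 92.93)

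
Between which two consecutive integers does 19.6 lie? 19 and 20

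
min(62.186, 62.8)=62.186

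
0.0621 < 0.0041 False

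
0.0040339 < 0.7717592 True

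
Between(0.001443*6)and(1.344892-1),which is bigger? (1.344892-1)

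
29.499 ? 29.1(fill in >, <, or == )>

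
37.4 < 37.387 False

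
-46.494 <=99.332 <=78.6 False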